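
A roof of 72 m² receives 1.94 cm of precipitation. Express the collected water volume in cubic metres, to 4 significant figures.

Depth: 1.94 cm × 10 = 19.4 mm.
1 mm over 1 m² is 1 L, so volume = 19.4 × 72 = 1396.8 L = 1.397 m³.

1.397 cubic metres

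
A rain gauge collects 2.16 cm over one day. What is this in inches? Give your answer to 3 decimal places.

0.850 in

1 cm = 0.393701 in, so 2.16 × 0.393701 = 0.850 in.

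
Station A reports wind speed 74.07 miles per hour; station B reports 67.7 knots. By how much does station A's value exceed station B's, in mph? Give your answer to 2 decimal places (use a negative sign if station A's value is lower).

station B: 67.7 kt = 77.9078 mph.
Difference: 74.0700 − 77.9078 = -3.84 mph.

-3.84 mph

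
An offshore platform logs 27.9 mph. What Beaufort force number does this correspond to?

Beaufort force 6

27.9 mph = 12.5 m/s, which is Beaufort 6 (strong breeze, 10.8–13.8 m/s).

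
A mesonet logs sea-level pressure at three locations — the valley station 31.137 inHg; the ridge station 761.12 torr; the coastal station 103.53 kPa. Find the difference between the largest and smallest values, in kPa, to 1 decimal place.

the valley station: 31.137 inHg = 105.442 kPa.
the ridge station: 761.12 mmHg = 101.474 kPa.
Spread: 105.442 − 101.474 = 4.0 kPa.

4.0 kPa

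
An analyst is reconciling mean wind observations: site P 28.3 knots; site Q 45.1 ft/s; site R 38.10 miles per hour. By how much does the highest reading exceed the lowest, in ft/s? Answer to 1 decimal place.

site P: 28.3 kt = 47.765 ft/s.
site R: 38.10 mph = 55.880 ft/s.
Spread: 55.880 − 45.100 = 10.8 ft/s.

10.8 ft/s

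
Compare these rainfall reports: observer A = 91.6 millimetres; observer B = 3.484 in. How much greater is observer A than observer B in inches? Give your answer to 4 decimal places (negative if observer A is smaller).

observer A: 91.6 mm = 3.606299 in.
Difference: 3.606299 − 3.484000 = 0.1223 in.

0.1223 in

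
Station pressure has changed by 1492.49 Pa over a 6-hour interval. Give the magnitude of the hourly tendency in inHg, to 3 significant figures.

1492.49 Pa / 6 h × 0.0002953 inHg/Pa = 0.0735 inHg/h.

0.0735 inHg per hour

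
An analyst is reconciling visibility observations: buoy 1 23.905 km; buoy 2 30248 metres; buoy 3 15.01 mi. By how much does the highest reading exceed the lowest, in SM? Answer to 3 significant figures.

buoy 1: 23.905 km = 14.8539 SM.
buoy 2: 30248 m = 18.7952 SM.
Spread: 18.7952 − 14.8539 = 3.94 SM.

3.94 SM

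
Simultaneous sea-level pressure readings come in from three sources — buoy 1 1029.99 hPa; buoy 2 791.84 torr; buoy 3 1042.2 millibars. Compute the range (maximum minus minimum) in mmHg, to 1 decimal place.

19.3 mmHg

buoy 1: 1029.99 hPa = 772.556 mmHg.
buoy 3: 1042.2 mb = 781.714 mmHg.
Spread: 791.840 − 772.556 = 19.3 mmHg.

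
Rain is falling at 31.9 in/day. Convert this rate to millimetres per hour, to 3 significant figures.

31.9 in/day × 25.4 mm/in × 0.0416667 day/hour = 33.8 mm/hour.

33.8 mm/hour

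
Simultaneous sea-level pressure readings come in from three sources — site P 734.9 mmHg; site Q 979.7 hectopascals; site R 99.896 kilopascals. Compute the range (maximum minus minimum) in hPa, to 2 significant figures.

site P: 734.9 mmHg = 979.79 hPa.
site R: 99.896 kPa = 998.96 hPa.
Spread: 998.96 − 979.70 = 19 hPa.

19 hPa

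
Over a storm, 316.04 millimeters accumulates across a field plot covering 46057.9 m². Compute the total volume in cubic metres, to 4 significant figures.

14560 cubic metres

1 mm over 1 m² is 1 L, so volume = 316.04 × 46057.9 = 14556139 L = 14560 m³.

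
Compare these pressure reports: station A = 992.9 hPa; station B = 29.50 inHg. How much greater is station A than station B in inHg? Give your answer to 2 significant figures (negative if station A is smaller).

-0.18 inHg

station A: 992.9 hPa = 29.3203 inHg.
Difference: 29.3203 − 29.5000 = -0.18 inHg.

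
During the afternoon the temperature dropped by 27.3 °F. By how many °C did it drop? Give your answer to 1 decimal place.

15.2 °C

For a temperature change the 32° offset cancels: Δ°C = 27.3 × 0.5556 = 15.2 °C.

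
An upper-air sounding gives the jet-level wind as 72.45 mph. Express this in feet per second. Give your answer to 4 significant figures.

1 mph = 1.46667 ft/s, so 72.45 × 1.46667 = 106.3 ft/s.

106.3 ft/s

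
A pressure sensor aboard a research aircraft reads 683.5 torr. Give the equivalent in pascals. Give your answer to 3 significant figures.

91100 Pa

1 mmHg = 133.322 Pa, so 683.5 × 133.322 = 91100 Pa.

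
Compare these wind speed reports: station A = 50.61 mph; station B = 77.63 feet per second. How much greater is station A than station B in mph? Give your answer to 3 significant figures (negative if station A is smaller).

-2.32 mph

station B: 77.63 ft/s = 52.9295 mph.
Difference: 50.6100 − 52.9295 = -2.32 mph.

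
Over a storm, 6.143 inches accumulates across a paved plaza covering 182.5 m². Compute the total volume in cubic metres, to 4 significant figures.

Depth: 6.143 in × 25.4 = 156.0322 mm.
1 mm over 1 m² is 1 L, so volume = 156.0322 × 182.5 = 28475.876 L = 28.48 m³.

28.48 cubic metres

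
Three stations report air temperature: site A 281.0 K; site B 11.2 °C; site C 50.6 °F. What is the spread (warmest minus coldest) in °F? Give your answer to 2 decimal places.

6.03 °F

site A: 281.0 K = 7.850 °C.
site C: 50.6 °F = 10.333 °C.
Spread: 11.200 − 7.850 = 3.350 °C = 6.03 °F.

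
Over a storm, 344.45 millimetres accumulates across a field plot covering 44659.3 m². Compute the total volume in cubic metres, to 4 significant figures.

15380 cubic metres

1 mm over 1 m² is 1 L, so volume = 344.45 × 44659.3 = 15382896 L = 15380 m³.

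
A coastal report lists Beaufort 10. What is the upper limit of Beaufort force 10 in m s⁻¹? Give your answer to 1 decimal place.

28.4 m/s

Beaufort 10 (storm) spans 24.5–28.4 m/s.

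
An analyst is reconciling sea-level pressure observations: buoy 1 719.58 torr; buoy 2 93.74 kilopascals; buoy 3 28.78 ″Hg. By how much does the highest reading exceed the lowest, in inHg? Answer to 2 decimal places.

buoy 1: 719.58 mmHg = 28.3299 inHg.
buoy 2: 93.74 kPa = 27.6814 inHg.
Spread: 28.7800 − 27.6814 = 1.10 inHg.

1.10 inHg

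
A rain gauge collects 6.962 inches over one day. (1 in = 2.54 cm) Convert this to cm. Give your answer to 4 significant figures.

17.68 cm

1 in = 2.54 cm, so 6.962 × 2.54 = 17.68 cm.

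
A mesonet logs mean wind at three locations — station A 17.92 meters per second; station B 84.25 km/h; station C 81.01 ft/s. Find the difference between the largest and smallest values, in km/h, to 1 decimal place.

24.4 km/h

station A: 17.92 m/s = 64.512 km/h.
station C: 81.01 ft/s = 88.891 km/h.
Spread: 88.891 − 64.512 = 24.4 km/h.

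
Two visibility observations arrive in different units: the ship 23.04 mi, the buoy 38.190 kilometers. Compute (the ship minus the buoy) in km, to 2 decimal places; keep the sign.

the ship: 23.04 SM = 37.0793 km.
Difference: 37.0793 − 38.1900 = -1.11 km.

-1.11 km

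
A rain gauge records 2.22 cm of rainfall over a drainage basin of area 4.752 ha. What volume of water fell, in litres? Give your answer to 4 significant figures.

1055000 litres

Depth: 2.22 cm × 10 = 22.2 mm.
Area: 4.752 ha = 47520 m².
1 mm over 1 m² is 1 L, so volume = 22.2 × 47520 = 1054944 L ≈ 1055000 L.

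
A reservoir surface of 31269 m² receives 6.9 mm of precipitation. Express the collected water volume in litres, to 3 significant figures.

216000 litres

1 mm over 1 m² is 1 L, so volume = 6.9 × 31269 = 215756.1 L ≈ 216000 L.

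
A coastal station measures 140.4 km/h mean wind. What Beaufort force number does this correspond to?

Beaufort force 12

140.4 km/h = 39.0 m/s, which is Beaufort 12 (hurricane force, ≥32.7 m/s).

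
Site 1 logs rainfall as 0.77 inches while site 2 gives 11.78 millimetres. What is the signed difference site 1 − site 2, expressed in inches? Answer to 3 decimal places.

0.306 in

site 2: 11.78 mm = 0.46378 in.
Difference: 0.77000 − 0.46378 = 0.306 in.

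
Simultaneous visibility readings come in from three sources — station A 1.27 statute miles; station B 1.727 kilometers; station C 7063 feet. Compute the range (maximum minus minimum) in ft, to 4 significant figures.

1397 ft

station A: 1.27 SM = 6705.60 ft.
station B: 1.727 km = 5666.01 ft.
Spread: 7063.00 − 5666.01 = 1397 ft.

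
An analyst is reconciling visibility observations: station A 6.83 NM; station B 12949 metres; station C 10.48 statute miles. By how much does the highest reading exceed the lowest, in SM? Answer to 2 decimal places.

2.62 SM

station A: 6.83 nmi = 7.8598 SM.
station B: 12949 m = 8.0461 SM.
Spread: 10.4800 − 7.8598 = 2.62 SM.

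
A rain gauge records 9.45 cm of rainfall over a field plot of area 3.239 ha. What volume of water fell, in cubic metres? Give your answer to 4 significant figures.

Depth: 9.45 cm × 10 = 94.5 mm.
Area: 3.239 ha = 32390 m².
1 mm over 1 m² is 1 L, so volume = 94.5 × 32390 = 3060855 L = 3061 m³.

3061 cubic metres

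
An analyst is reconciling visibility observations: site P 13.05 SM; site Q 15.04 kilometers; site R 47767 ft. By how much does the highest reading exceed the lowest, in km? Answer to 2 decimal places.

site P: 13.05 SM = 21.0019 km.
site R: 47767 ft = 14.5594 km.
Spread: 21.0019 − 14.5594 = 6.44 km.

6.44 km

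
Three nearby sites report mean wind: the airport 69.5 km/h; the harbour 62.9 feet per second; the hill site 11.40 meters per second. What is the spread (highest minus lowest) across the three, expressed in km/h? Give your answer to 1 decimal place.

28.5 km/h

the harbour: 62.9 ft/s = 69.019 km/h.
the hill site: 11.40 m/s = 41.040 km/h.
Spread: 69.500 − 41.040 = 28.5 km/h.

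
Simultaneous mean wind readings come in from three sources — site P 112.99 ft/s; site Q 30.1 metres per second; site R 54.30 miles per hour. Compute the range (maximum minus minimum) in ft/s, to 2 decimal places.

33.35 ft/s

site Q: 30.1 m/s = 98.7533 ft/s.
site R: 54.30 mph = 79.6400 ft/s.
Spread: 112.9900 − 79.6400 = 33.35 ft/s.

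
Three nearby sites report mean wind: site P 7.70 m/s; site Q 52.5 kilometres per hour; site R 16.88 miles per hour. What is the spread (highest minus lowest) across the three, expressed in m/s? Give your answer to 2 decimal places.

7.04 m/s

site Q: 52.5 km/h = 14.5833 m/s.
site R: 16.88 mph = 7.5460 m/s.
Spread: 14.5833 − 7.5460 = 7.04 m/s.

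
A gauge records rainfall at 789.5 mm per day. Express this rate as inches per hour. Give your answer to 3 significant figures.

789.5 mm/day × 0.0393701 in/mm × 0.0416667 day/hour = 1.30 in/hour.

1.30 in/hour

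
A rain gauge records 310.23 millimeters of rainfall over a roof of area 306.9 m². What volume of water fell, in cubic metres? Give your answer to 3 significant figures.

1 mm over 1 m² is 1 L, so volume = 310.23 × 306.9 = 95209.587 L = 95.2 m³.

95.2 cubic metres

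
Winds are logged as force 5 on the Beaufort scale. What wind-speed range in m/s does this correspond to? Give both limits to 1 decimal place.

Beaufort 5 (fresh breeze) spans 8.0–10.7 m/s.

8.0 to 10.7 m/s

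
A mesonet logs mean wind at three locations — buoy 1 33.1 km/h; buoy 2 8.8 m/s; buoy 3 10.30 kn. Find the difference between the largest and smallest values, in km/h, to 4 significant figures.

14.02 km/h

buoy 2: 8.8 m/s = 31.6800 km/h.
buoy 3: 10.30 kt = 19.0756 km/h.
Spread: 33.1000 − 19.0756 = 14.02 km/h.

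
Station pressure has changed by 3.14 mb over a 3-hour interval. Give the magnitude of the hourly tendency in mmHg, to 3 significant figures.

0.785 mmHg per hour

3.14 mb / 3 h × 0.750062 mmHg/mb = 0.785 mmHg/h.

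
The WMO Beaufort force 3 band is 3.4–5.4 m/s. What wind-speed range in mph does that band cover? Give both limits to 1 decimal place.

3.4–5.4 m/s × 2.237 = 7.6–12.1 mph.

7.6 to 12.1 mph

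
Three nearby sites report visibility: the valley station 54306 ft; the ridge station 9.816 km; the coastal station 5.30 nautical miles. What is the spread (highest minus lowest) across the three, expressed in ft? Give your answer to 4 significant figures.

the ridge station: 9.816 km = 32204.72 ft.
the coastal station: 5.30 nmi = 32203.41 ft.
Spread: 54306.00 − 32203.41 = 22100 ft.

22100 ft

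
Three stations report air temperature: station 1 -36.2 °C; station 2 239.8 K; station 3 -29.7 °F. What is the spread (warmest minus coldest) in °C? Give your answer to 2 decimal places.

2.85 °C

station 2: 239.8 K = -33.350 °C.
station 3: -29.7 °F = -34.278 °C.
Spread: (-33.350) − (-36.200) = 2.850 °C.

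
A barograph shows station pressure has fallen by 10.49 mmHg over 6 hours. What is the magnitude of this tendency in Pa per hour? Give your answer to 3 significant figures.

10.49 mmHg / 6 h × 133.322 Pa/mmHg = 233 Pa/h.

233 Pa per hour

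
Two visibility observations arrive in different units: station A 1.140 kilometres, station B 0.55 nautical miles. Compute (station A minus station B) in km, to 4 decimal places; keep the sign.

station B: 0.55 nmi = 1.018600 km.
Difference: 1.140000 − 1.018600 = 0.1214 km.

0.1214 km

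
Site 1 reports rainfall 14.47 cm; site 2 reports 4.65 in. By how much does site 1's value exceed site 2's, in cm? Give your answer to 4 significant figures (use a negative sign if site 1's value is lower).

site 2: 4.65 in = 11.81100 cm.
Difference: 14.47000 − 11.81100 = 2.659 cm.

2.659 cm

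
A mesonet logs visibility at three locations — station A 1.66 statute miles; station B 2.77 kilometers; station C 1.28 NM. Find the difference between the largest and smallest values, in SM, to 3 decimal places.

station B: 2.77 km = 1.72120 SM.
station C: 1.28 nmi = 1.47300 SM.
Spread: 1.72120 − 1.47300 = 0.248 SM.

0.248 SM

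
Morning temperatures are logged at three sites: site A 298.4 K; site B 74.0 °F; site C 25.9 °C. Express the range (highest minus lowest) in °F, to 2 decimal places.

4.62 °F

site A: 298.4 K = 25.250 °C.
site B: 74.0 °F = 23.333 °C.
Spread: 25.900 − 23.333 = 2.567 °C = 4.62 °F.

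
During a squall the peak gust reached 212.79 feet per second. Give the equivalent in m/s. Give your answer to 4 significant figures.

64.86 m/s

1 ft/s = 0.3048 m/s, so 212.79 × 0.3048 = 64.86 m/s.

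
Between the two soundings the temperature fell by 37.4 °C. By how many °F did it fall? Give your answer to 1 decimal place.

67.3 °F

A change of 1 °C equals a change of 1.8 °F: Δ°F = 37.4 × 1.8 = 67.3 °F.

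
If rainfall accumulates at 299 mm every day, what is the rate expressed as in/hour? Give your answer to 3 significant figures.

0.490 in/hour

299 mm/day × 0.0393701 in/mm × 0.0416667 day/hour = 0.490 in/hour.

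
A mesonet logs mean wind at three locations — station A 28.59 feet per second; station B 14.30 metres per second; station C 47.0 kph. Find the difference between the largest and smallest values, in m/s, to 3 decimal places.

5.586 m/s

station A: 28.59 ft/s = 8.71423 m/s.
station C: 47.0 km/h = 13.05556 m/s.
Spread: 14.30000 − 8.71423 = 5.586 m/s.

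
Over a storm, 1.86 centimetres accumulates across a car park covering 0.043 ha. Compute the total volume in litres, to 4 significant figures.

Depth: 1.86 cm × 10 = 18.6 mm.
Area: 0.043 ha = 430 m².
1 mm over 1 m² is 1 L, so volume = 18.6 × 430 = 7998 L.

7998 litres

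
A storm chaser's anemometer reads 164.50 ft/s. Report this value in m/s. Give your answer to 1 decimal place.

1 ft/s = 0.3048 m/s, so 164.50 × 0.3048 = 50.1 m/s.

50.1 m/s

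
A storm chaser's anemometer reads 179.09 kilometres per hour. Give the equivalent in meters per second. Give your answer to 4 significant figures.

1 km/h = 0.277778 m/s, so 179.09 × 0.277778 = 49.75 m/s.

49.75 m/s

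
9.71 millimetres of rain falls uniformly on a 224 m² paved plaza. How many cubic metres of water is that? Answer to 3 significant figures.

2.18 cubic metres

1 mm over 1 m² is 1 L, so volume = 9.71 × 224 = 2175.04 L = 2.18 m³.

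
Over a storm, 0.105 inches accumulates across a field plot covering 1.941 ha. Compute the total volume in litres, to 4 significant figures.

Depth: 0.105 in × 25.4 = 2.667 mm.
Area: 1.941 ha = 19410 m².
1 mm over 1 m² is 1 L, so volume = 2.667 × 19410 = 51766.47 L ≈ 51770 L.

51770 litres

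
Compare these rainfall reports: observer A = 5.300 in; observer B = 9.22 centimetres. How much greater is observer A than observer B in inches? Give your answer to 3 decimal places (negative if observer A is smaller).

1.670 in

observer B: 9.22 cm = 3.62992 in.
Difference: 5.30000 − 3.62992 = 1.670 in.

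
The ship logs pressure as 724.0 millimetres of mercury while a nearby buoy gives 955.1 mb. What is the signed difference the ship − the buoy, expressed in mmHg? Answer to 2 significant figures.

the buoy: 955.1 mb = 716.384 mmHg.
Difference: 724.000 − 716.384 = 7.6 mmHg.

7.6 mmHg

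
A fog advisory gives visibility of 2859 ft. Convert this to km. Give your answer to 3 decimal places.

1 ft = 0.0003048 km, so 2859 × 0.0003048 = 0.871 km.

0.871 km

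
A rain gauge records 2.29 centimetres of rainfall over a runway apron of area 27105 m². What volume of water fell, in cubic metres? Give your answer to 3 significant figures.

621 cubic metres

Depth: 2.29 cm × 10 = 22.9 mm.
1 mm over 1 m² is 1 L, so volume = 22.9 × 27105 = 620704.5 L = 621 m³.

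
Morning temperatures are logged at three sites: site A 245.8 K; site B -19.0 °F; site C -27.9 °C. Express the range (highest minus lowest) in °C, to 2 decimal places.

0.98 °C

site A: 245.8 K = -27.350 °C.
site B: -19.0 °F = -28.333 °C.
Spread: (-27.350) − (-28.333) = 0.983 °C.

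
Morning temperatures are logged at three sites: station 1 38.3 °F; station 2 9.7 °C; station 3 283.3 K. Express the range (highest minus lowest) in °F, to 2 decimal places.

station 1: 38.3 °F = 3.500 °C.
station 3: 283.3 K = 10.150 °C.
Spread: 10.150 − 3.500 = 6.650 °C = 11.97 °F.

11.97 °F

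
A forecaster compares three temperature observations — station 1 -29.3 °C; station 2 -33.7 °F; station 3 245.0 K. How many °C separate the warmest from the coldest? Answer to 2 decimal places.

8.35 °C

station 2: -33.7 °F = -36.500 °C.
station 3: 245.0 K = -28.150 °C.
Spread: (-28.150) − (-36.500) = 8.350 °C.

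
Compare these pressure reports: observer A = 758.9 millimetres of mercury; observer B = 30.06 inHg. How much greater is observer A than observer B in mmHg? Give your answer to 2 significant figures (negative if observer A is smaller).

observer B: 30.06 inHg = 763.524 mmHg.
Difference: 758.900 − 763.524 = -4.6 mmHg.

-4.6 mmHg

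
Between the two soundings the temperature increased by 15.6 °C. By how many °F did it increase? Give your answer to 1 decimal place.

28.1 °F

A change of 1 °C equals a change of 1.8 °F: Δ°F = 15.6 × 1.8 = 28.1 °F.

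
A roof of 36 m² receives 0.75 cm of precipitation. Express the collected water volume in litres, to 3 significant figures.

270 litres

Depth: 0.75 cm × 10 = 7.5 mm.
1 mm over 1 m² is 1 L, so volume = 7.5 × 36 = 270 L.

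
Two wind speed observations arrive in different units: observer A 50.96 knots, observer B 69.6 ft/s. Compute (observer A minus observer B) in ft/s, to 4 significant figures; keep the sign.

16.41 ft/s

observer A: 50.96 kt = 86.0108 ft/s.
Difference: 86.0108 − 69.6000 = 16.41 ft/s.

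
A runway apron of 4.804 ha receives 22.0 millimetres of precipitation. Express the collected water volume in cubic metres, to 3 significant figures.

Area: 4.804 ha = 48040 m².
1 mm over 1 m² is 1 L, so volume = 22 × 48040 = 1056880 L = 1060 m³.

1060 cubic metres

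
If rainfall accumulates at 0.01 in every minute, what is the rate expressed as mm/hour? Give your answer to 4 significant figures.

15.24 mm/hour

0.01 in/minute × 25.4 mm/in × 60 minute/hour = 15.24 mm/hour.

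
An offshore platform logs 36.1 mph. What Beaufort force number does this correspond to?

Beaufort force 7

36.1 mph = 16.1 m/s, which is Beaufort 7 (near gale, 13.9–17.1 m/s).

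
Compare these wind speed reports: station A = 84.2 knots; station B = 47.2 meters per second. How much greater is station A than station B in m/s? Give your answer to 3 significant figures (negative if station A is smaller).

-3.88 m/s

station A: 84.2 kt = 43.3162 m/s.
Difference: 43.3162 − 47.2000 = -3.88 m/s.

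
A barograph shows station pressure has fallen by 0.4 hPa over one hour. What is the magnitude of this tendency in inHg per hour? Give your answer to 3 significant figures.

0.0118 inHg per hour

0.4 hPa / 1 h × 0.02953 inHg/hPa = 0.0118 inHg/h.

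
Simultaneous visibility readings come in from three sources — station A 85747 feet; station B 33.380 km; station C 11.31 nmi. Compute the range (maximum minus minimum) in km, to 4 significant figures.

12.43 km

station A: 85747 ft = 26.1357 km.
station C: 11.31 nmi = 20.9461 km.
Spread: 33.3800 − 20.9461 = 12.43 km.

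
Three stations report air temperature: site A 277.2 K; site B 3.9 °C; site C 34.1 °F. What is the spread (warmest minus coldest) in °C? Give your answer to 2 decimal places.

site A: 277.2 K = 4.050 °C.
site C: 34.1 °F = 1.167 °C.
Spread: 4.050 − 1.167 = 2.883 °C.

2.88 °C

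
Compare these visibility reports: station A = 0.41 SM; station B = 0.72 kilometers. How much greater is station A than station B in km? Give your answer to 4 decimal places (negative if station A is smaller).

-0.0602 km

station A: 0.41 SM = 0.659831 km.
Difference: 0.659831 − 0.720000 = -0.0602 km.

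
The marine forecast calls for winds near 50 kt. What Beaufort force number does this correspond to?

Beaufort force 10

50 kt lies in the Beaufort 10 band (storm, 48–55 kt).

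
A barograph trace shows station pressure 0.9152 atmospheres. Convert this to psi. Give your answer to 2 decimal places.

13.45 psi

1 atm = 14.6959 psi, so 0.9152 × 14.6959 = 13.45 psi.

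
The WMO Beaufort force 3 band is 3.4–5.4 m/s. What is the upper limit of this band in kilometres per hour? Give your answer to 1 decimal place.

19.4 km/h

3.4–5.4 m/s × 3.6 = 12.2–19.4 km/h.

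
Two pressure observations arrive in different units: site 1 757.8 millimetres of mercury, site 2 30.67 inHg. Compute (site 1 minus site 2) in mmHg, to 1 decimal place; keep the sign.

site 2: 30.67 inHg = 779.018 mmHg.
Difference: 757.800 − 779.018 = -21.2 mmHg.

-21.2 mmHg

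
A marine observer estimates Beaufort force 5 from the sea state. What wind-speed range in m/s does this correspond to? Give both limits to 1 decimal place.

8.0 to 10.7 m/s

Beaufort 5 (fresh breeze) spans 8.0–10.7 m/s.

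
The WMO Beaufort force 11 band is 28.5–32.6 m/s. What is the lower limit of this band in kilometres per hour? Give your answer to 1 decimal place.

102.6 km/h

28.5–32.6 m/s × 3.6 = 102.6–117.4 km/h.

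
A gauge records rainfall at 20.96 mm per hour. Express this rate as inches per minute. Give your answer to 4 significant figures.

20.96 mm/hour × 0.0393701 in/mm × 0.0166667 hour/minute = 0.01375 in/minute.

0.01375 in/minute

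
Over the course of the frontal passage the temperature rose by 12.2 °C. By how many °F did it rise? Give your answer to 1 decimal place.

22.0 °F

Converting a difference, only the 9/5 scale factor applies: Δ°F = 12.2 × 1.8 = 22.0 °F.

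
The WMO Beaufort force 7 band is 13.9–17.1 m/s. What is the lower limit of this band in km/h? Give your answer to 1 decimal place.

50.0 km/h

13.9–17.1 m/s × 3.6 = 50.0–61.6 km/h.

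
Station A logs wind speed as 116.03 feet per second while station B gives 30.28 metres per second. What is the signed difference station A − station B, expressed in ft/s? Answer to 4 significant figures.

16.69 ft/s

station B: 30.28 m/s = 99.3438 ft/s.
Difference: 116.0300 − 99.3438 = 16.69 ft/s.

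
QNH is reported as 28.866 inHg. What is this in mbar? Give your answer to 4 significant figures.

977.5 mb

1 inHg = 33.8639 mb, so 28.866 × 33.8639 = 977.5 mb.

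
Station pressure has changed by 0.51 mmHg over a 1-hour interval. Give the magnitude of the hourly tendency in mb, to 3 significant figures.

0.680 mb per hour

0.51 mmHg / 1 h × 1.33322 mb/mmHg = 0.680 mb/h.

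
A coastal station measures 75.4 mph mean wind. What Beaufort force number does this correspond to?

75.4 mph = 33.7 m/s, which is Beaufort 12 (hurricane force, ≥32.7 m/s).

Beaufort force 12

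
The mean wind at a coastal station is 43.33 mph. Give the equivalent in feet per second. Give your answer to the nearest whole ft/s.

64 ft/s

1 mph = 1.46667 ft/s, so 43.33 × 1.46667 = 64 ft/s.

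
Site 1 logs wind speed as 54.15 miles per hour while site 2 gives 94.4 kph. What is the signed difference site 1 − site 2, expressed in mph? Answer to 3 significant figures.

-4.51 mph

site 2: 94.4 km/h = 58.6574 mph.
Difference: 54.1500 − 58.6574 = -4.51 mph.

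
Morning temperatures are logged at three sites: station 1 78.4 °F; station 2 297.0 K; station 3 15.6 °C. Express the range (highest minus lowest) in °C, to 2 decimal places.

station 1: 78.4 °F = 25.778 °C.
station 2: 297.0 K = 23.850 °C.
Spread: 25.778 − 15.600 = 10.178 °C.

10.18 °C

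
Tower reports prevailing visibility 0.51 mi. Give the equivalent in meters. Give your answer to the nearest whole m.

1 SM = 1609.34 m, so 0.51 × 1609.34 = 821 m.

821 m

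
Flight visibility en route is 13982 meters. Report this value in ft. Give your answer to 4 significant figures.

45870 ft

1 m = 3.28084 ft, so 13982 × 3.28084 = 45870 ft.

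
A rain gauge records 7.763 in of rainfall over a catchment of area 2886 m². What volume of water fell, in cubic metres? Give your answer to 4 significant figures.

Depth: 7.763 in × 25.4 = 197.1802 mm.
1 mm over 1 m² is 1 L, so volume = 197.1802 × 2886 = 569062.06 L = 569.1 m³.

569.1 cubic metres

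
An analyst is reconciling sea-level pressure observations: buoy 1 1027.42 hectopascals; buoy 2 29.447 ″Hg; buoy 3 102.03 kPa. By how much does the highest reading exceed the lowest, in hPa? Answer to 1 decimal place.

30.2 hPa

buoy 2: 29.447 inHg = 997.190 hPa.
buoy 3: 102.03 kPa = 1020.300 hPa.
Spread: 1027.420 − 997.190 = 30.2 hPa.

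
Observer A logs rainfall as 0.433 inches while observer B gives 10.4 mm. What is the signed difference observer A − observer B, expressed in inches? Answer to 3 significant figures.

0.0236 in

observer B: 10.4 mm = 0.409449 in.
Difference: 0.433000 − 0.409449 = 0.0236 in.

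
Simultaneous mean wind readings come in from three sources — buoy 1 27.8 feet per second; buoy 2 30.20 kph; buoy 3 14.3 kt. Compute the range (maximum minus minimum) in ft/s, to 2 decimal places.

buoy 2: 30.20 km/h = 27.5226 ft/s.
buoy 3: 14.3 kt = 24.1357 ft/s.
Spread: 27.8000 − 24.1357 = 3.66 ft/s.

3.66 ft/s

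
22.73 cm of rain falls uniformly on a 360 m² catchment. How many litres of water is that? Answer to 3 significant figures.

81800 litres

Depth: 22.73 cm × 10 = 227.3 mm.
1 mm over 1 m² is 1 L, so volume = 227.3 × 360 = 81828 L ≈ 81800 L.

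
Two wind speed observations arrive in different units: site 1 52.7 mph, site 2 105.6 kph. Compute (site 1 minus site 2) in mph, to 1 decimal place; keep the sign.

site 2: 105.6 km/h = 65.617 mph.
Difference: 52.700 − 65.617 = -12.9 mph.

-12.9 mph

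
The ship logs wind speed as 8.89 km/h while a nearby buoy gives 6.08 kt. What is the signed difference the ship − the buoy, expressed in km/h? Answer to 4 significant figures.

the buoy: 6.08 kt = 11.26016 km/h.
Difference: 8.89000 − 11.26016 = -2.370 km/h.

-2.370 km/h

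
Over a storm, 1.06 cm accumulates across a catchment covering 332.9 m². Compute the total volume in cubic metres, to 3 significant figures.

3.53 cubic metres

Depth: 1.06 cm × 10 = 10.6 mm.
1 mm over 1 m² is 1 L, so volume = 10.6 × 332.9 = 3528.74 L = 3.53 m³.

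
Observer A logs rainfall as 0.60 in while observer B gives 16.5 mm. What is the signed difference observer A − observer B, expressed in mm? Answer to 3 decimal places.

-1.260 mm

observer A: 0.60 in = 15.24000 mm.
Difference: 15.24000 − 16.50000 = -1.260 mm.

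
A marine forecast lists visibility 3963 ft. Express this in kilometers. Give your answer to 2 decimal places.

1 ft = 0.0003048 km, so 3963 × 0.0003048 = 1.21 km.

1.21 km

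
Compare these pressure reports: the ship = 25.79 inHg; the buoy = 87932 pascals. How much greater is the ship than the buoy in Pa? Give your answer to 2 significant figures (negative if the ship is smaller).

the ship: 25.79 inHg = 87334.97 Pa.
Difference: 87334.97 − 87932.00 = -600 Pa.

-600 Pa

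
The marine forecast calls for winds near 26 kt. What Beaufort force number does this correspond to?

Beaufort force 6

26 kt lies in the Beaufort 6 band (strong breeze, 22–27 kt).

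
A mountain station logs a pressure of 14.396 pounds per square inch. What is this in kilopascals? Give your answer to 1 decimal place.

99.3 kPa

1 psi = 6.89476 kPa, so 14.396 × 6.89476 = 99.3 kPa.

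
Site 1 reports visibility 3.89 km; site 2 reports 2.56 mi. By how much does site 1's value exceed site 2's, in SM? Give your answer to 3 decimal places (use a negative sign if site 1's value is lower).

site 1: 3.89 km = 2.41713 SM.
Difference: 2.41713 − 2.56000 = -0.143 SM.

-0.143 SM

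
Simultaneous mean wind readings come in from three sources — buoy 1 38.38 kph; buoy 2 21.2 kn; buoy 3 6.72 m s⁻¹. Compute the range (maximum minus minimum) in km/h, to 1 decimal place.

15.1 km/h

buoy 2: 21.2 kt = 39.262 km/h.
buoy 3: 6.72 m/s = 24.192 km/h.
Spread: 39.262 − 24.192 = 15.1 km/h.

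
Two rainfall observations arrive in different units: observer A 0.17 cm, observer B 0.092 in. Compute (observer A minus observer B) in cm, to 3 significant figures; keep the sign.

-0.0637 cm

observer B: 0.092 in = 0.233680 cm.
Difference: 0.170000 − 0.233680 = -0.0637 cm.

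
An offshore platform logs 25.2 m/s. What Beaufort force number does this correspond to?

25.2 m/s lies in the Beaufort 10 band (storm, 24.5–28.4 m/s).

Beaufort force 10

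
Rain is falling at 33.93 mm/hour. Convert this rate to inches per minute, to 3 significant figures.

0.0223 in/minute

33.93 mm/hour × 0.0393701 in/mm × 0.0166667 hour/minute = 0.0223 in/minute.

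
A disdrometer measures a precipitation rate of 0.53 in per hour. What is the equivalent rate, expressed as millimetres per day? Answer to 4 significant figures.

323.1 mm/day

0.53 in/hour × 25.4 mm/in × 24 hour/day = 323.1 mm/day.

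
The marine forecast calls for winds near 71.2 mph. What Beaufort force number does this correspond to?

71.2 mph = 31.8 m/s, which is Beaufort 11 (violent storm, 28.5–32.6 m/s).

Beaufort force 11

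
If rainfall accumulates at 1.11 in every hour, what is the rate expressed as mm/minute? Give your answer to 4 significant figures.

1.11 in/hour × 25.4 mm/in × 0.0166667 hour/minute = 0.4699 mm/minute.

0.4699 mm/minute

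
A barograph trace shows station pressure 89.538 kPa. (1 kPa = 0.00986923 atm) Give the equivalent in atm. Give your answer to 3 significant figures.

0.884 atm

1 kPa = 0.00986923 atm, so 89.538 × 0.00986923 = 0.884 atm.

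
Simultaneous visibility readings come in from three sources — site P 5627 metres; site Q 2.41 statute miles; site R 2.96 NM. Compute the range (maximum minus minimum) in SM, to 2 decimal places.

1.09 SM

site P: 5627 m = 3.4965 SM.
site R: 2.96 nmi = 3.4063 SM.
Spread: 3.4965 − 2.4100 = 1.09 SM.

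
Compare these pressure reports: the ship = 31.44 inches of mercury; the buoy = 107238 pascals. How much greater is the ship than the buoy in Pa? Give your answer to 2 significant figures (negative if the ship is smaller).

-770 Pa

the ship: 31.44 inHg = 106468.07 Pa.
Difference: 106468.07 − 107238.00 = -770 Pa.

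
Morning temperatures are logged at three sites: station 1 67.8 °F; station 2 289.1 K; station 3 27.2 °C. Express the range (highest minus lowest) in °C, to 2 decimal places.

11.25 °C

station 1: 67.8 °F = 19.889 °C.
station 2: 289.1 K = 15.950 °C.
Spread: 27.200 − 15.950 = 11.250 °C.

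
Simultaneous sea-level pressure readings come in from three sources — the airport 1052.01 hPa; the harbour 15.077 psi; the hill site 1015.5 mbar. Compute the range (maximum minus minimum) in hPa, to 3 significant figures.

the harbour: 15.077 psi = 1039.523 hPa.
the hill site: 1015.5 mb = 1015.500 hPa.
Spread: 1052.010 − 1015.500 = 36.5 hPa.

36.5 hPa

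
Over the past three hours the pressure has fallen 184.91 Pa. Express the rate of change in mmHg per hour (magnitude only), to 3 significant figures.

184.91 Pa / 3 h × 0.00750062 mmHg/Pa = 0.462 mmHg/h.

0.462 mmHg per hour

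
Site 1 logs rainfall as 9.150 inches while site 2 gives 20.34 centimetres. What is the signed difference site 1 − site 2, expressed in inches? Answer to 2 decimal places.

site 2: 20.34 cm = 8.0079 in.
Difference: 9.1500 − 8.0079 = 1.14 in.

1.14 in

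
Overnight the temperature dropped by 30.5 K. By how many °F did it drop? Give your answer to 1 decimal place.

54.9 °F

For a temperature change the 32° offset cancels: Δ°F = 30.5 × 1.8 = 54.9 °F.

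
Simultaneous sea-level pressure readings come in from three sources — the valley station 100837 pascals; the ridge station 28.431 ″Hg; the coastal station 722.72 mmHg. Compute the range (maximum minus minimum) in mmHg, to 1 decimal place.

the valley station: 100837 Pa = 756.340 mmHg.
the ridge station: 28.431 inHg = 722.147 mmHg.
Spread: 756.340 − 722.147 = 34.2 mmHg.

34.2 mmHg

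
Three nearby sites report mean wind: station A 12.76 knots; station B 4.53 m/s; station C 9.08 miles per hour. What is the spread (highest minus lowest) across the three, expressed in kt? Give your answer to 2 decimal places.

station B: 4.53 m/s = 8.8056 kt.
station C: 9.08 mph = 7.8903 kt.
Spread: 12.7600 − 7.8903 = 4.87 kt.

4.87 kt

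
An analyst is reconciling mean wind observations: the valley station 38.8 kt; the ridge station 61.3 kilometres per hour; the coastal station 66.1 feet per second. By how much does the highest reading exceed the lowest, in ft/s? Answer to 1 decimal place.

the valley station: 38.8 kt = 65.487 ft/s.
the ridge station: 61.3 km/h = 55.865 ft/s.
Spread: 66.100 − 55.865 = 10.2 ft/s.

10.2 ft/s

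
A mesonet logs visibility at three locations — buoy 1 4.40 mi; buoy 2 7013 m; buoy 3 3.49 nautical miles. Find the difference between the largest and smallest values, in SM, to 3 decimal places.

0.384 SM

buoy 2: 7013 m = 4.35768 SM.
buoy 3: 3.49 nmi = 4.01622 SM.
Spread: 4.40000 − 4.01622 = 0.384 SM.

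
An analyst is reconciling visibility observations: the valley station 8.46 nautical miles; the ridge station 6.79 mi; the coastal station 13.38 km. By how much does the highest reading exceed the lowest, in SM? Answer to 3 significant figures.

2.95 SM

the valley station: 8.46 nmi = 9.7356 SM.
the coastal station: 13.38 km = 8.3139 SM.
Spread: 9.7356 − 6.7900 = 2.95 SM.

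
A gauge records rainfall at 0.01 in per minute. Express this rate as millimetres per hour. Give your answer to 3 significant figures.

15.2 mm/hour

0.01 in/minute × 25.4 mm/in × 60 minute/hour = 15.2 mm/hour.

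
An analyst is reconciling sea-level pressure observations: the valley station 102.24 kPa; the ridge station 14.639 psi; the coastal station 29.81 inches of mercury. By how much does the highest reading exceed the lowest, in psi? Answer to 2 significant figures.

the valley station: 102.24 kPa = 14.8287 psi.
the coastal station: 29.81 inHg = 14.6413 psi.
Spread: 14.8287 − 14.6390 = 0.19 psi.

0.19 psi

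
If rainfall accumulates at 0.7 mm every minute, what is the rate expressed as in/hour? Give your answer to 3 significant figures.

0.7 mm/minute × 0.0393701 in/mm × 60 minute/hour = 1.65 in/hour.

1.65 in/hour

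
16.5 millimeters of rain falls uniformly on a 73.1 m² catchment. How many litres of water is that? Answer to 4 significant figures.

1206 litres

1 mm over 1 m² is 1 L, so volume = 16.5 × 73.1 = 1206.15 L ≈ 1206 L.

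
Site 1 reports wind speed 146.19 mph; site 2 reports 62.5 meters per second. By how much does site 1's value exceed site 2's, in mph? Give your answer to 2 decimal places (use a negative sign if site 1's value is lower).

site 2: 62.5 m/s = 139.8085 mph.
Difference: 146.1900 − 139.8085 = 6.38 mph.

6.38 mph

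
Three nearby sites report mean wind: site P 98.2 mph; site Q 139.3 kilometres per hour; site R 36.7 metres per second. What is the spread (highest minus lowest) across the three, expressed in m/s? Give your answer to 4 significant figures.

7.199 m/s

site P: 98.2 mph = 43.89933 m/s.
site Q: 139.3 km/h = 38.69444 m/s.
Spread: 43.89933 − 36.70000 = 7.199 m/s.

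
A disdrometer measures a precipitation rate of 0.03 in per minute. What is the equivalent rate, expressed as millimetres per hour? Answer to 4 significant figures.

0.03 in/minute × 25.4 mm/in × 60 minute/hour = 45.72 mm/hour.

45.72 mm/hour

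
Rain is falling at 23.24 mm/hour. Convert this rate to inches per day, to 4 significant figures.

23.24 mm/hour × 0.0393701 in/mm × 24 hour/day = 21.96 in/day.

21.96 in/day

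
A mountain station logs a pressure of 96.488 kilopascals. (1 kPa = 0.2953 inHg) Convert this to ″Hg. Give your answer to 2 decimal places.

28.49 inHg

1 kPa = 0.2953 inHg, so 96.488 × 0.2953 = 28.49 inHg.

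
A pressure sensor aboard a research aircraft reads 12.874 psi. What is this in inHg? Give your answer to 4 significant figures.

1 psi = 2.03602 inHg, so 12.874 × 2.03602 = 26.21 inHg.

26.21 inHg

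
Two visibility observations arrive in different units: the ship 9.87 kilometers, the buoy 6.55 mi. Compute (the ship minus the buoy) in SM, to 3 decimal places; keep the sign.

the ship: 9.87 km = 6.13293 SM.
Difference: 6.13293 − 6.55000 = -0.417 SM.

-0.417 SM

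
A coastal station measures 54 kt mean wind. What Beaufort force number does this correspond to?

Beaufort force 10

54 kt lies in the Beaufort 10 band (storm, 48–55 kt).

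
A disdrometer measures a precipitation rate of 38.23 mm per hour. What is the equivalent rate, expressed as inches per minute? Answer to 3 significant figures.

38.23 mm/hour × 0.0393701 in/mm × 0.0166667 hour/minute = 0.0251 in/minute.

0.0251 in/minute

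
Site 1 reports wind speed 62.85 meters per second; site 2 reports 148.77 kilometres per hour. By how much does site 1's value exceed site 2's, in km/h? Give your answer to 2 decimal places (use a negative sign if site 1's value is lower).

site 1: 62.85 m/s = 226.2600 km/h.
Difference: 226.2600 − 148.7700 = 77.49 km/h.

77.49 km/h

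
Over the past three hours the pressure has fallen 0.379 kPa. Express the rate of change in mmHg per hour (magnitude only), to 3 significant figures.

0.379 kPa / 3 h × 7.50062 mmHg/kPa = 0.948 mmHg/h.

0.948 mmHg per hour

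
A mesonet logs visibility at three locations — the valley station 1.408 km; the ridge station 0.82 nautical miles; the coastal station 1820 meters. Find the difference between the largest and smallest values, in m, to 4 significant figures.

412.0 m

the valley station: 1.408 km = 1408.000 m.
the ridge station: 0.82 nmi = 1518.640 m.
Spread: 1820.000 − 1408.000 = 412.0 m.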